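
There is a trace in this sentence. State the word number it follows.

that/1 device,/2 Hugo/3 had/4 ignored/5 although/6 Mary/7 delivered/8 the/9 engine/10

The displaced element is "that device" (word 2).
It functions as the direct object of "ignored", so the gap sits immediately after word 5 ("ignored").
Base order: Hugo had ignored that device although Mary delivered the engine.

5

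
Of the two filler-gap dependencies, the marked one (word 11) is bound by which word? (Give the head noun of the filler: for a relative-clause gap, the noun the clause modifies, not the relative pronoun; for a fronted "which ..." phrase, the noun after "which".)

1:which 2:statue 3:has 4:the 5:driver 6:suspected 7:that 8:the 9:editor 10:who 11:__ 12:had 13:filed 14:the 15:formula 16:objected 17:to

The marked gap is inside the relative clause, the subject of "filed".
Its filler is the head noun "editor" (via "who"), at word 9.
(The other dependency links word 2 to a gap after word 17.)

9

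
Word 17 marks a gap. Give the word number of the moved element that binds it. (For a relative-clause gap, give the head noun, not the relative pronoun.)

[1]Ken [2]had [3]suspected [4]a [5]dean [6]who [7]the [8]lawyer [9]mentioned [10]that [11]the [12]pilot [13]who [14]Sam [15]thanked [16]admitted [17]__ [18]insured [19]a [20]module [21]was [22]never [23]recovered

The gap at 17 is the subject of "insured", inside a relative clause.
The relative pronoun is "who" (word 6); it is bound by the head noun immediately before it.
Its filler is the head noun "dean", at word 5.

5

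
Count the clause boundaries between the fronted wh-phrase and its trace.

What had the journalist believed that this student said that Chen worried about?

"what" is extracted from the PP object of "worried".
Boundaries crossed, outermost first: [that], [that] — 2 in total.

2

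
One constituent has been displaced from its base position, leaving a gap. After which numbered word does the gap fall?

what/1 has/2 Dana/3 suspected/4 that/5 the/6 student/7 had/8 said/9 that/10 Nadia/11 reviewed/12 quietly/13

The displaced element is "what" (word 1).
It is linked across 2 clause boundaries (that → that).
It functions as the direct object of "reviewed", so the gap sits immediately after word 12 ("reviewed").
Base order: Dana has suspected that the student had said that Nadia reviewed what quietly.

12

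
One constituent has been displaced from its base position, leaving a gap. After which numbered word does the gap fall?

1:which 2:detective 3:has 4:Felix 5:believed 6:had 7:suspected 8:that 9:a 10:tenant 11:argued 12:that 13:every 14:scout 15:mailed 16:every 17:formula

5

The displaced element is "which detective" (word 2).
It is linked across 1 clause boundary (Ø).
It functions as the subject of "suspected", so the gap sits immediately after word 5 ("believed").
Base order: Felix has believed that which detective had suspected that a tenant argued that every scout mailed every formula.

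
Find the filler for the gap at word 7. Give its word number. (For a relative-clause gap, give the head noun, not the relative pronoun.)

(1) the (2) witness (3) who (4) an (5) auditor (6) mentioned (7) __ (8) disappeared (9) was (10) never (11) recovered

The gap at 7 is the subject of "disappeared", inside a relative clause.
The relative pronoun is "who" (word 3); it is bound by the head noun immediately before it.
Its filler is the head noun "witness", at word 2.

2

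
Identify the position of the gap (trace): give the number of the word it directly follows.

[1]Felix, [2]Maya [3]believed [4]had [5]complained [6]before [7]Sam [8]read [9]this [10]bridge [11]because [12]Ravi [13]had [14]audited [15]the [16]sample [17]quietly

The displaced element is "Felix" (word 1).
It is linked across 1 clause boundary (Ø).
It functions as the subject of "complained", so the gap sits immediately after word 3 ("believed").
Base order: Maya believed that Felix had complained before Sam read this bridge because Ravi had audited the sample quietly.

3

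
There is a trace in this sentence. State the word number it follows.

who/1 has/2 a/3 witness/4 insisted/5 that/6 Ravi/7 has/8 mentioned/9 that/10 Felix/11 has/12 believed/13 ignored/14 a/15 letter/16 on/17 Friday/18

13

The displaced element is "who" (word 1).
It is linked across 3 clause boundaries (that → that → Ø).
It functions as the subject of "ignored", so the gap sits immediately after word 13 ("believed").
Base order: A witness has insisted that Ravi has mentioned that Felix has believed that who ignored a letter on Friday.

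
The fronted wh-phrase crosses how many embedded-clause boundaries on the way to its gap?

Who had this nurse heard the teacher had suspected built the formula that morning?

2

"who" is extracted from the subject of "built".
Boundaries crossed, outermost first: [Ø], [Ø] — 2 in total.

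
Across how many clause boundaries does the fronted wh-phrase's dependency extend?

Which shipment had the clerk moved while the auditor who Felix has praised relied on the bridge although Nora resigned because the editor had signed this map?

0

"which shipment" originates inside the matrix clause — no clause boundary is crossed.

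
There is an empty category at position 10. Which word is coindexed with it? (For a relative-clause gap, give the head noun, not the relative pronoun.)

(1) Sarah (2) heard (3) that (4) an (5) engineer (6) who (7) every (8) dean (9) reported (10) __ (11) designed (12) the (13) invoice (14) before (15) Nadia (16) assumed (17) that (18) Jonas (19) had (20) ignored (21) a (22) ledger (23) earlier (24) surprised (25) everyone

5

The gap at 10 is the subject of "designed", inside a relative clause.
The relative pronoun is "who" (word 6); it is bound by the head noun immediately before it.
Its filler is the head noun "engineer", at word 5.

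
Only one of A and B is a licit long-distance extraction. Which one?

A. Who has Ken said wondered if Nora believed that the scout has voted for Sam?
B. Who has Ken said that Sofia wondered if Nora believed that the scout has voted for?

A

In B, the wh-phrase is extracted from inside a wh-island (introduced by "if"), which blocks movement.
In A, the extraction path crosses only that-complement boundaries, which are transparent.
So A is grammatical.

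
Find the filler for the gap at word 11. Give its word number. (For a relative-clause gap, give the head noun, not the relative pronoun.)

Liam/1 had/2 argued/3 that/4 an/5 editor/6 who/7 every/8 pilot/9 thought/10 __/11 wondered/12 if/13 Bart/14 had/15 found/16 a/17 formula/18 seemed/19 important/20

The gap at 11 is the subject of "wondered", inside a relative clause.
The relative pronoun is "who" (word 7); it is bound by the head noun immediately before it.
Its filler is the head noun "editor", at word 6.

6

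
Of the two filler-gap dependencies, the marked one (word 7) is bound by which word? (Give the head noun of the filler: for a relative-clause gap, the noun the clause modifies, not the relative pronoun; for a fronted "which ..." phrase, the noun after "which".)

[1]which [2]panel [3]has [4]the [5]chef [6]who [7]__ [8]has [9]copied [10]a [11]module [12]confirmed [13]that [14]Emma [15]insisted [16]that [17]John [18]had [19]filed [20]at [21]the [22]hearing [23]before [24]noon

The marked gap is inside the relative clause, the subject of "copied".
Its filler is the head noun "chef" (via "who"), at word 5.
(The other dependency links word 2 to a gap after word 19.)

5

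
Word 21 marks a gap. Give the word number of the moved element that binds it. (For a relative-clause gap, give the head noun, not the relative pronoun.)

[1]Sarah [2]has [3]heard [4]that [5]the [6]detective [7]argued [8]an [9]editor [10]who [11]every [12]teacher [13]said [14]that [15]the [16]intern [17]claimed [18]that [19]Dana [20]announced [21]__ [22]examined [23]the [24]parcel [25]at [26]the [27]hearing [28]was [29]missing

9

The gap at 21 is the subject of "examined", inside a relative clause.
The relative pronoun is "who" (word 10); it is bound by the head noun immediately before it.
Its filler is the head noun "editor", at word 9.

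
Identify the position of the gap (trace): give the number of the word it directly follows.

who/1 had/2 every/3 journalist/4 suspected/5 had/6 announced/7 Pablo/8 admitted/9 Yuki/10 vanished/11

The displaced element is "who" (word 1).
It is linked across 1 clause boundary (Ø).
It functions as the subject of "announced", so the gap sits immediately after word 5 ("suspected").
Base order: Every journalist had suspected who had announced Pablo admitted Yuki vanished.

5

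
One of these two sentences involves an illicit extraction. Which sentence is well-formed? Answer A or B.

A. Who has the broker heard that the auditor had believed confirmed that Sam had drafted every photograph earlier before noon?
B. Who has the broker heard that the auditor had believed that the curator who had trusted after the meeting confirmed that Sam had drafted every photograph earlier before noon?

In B, the wh-phrase is extracted from inside a complex-NP island (relative clause) (introduced by "who"), which blocks movement.
In A, the extraction path crosses only that-complement boundaries, which are transparent.
So A is grammatical.

A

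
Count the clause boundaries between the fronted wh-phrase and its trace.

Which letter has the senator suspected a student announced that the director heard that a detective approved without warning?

3

"which letter" is extracted from the object of "approved".
Boundaries crossed, outermost first: [Ø], [that], [that] — 3 in total.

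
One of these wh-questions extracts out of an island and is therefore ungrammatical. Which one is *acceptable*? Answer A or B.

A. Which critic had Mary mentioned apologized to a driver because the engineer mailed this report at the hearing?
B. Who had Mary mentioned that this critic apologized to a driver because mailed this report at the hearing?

A

In B, the wh-phrase is extracted from inside an adjunct island (introduced by "because"), which blocks movement.
In A, the extraction path crosses only that-complement boundaries, which are transparent.
So A is grammatical.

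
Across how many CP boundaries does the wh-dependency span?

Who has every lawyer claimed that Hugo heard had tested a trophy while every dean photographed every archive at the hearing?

2

"who" is extracted from the subject of "tested".
Boundaries crossed, outermost first: [that], [Ø] — 2 in total.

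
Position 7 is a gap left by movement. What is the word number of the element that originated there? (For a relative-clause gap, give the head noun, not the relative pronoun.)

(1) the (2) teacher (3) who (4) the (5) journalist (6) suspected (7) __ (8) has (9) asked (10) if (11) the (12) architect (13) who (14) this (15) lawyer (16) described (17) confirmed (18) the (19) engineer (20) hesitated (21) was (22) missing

The gap at 7 is the subject of "asked", inside a relative clause.
The relative pronoun is "who" (word 3); it is bound by the head noun immediately before it.
Its filler is the head noun "teacher", at word 2.

2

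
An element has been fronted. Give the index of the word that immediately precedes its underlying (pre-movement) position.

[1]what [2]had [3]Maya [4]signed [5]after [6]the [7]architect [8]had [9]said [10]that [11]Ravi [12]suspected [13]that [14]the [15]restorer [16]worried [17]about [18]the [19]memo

4

The displaced element is "what" (word 1).
It functions as the direct object of "signed", so the gap sits immediately after word 4 ("signed").
Base order: Maya had signed what after the architect had said that Ravi suspected that the restorer worried about the memo.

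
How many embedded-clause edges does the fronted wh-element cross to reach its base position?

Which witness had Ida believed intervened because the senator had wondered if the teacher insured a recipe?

1

"which witness" is extracted from the subject of "intervened".
Boundaries crossed, outermost first: [Ø] — 1 in total.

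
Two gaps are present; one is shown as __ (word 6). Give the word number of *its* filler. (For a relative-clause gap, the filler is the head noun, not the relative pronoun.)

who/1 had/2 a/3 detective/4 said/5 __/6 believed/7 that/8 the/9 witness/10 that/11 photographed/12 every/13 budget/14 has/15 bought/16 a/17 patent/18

The marked gap is the subject of "believed".
Its filler is the fronted wh-phrase "who", at word 1.
(The other dependency links word 10 to a gap after word 11.)

1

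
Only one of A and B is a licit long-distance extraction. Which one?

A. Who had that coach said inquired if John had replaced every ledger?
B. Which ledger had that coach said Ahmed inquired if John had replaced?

A

In B, the wh-phrase is extracted from inside a wh-island (introduced by "if"), which blocks movement.
In A, the extraction path crosses only that-complement boundaries, which are transparent.
So A is grammatical.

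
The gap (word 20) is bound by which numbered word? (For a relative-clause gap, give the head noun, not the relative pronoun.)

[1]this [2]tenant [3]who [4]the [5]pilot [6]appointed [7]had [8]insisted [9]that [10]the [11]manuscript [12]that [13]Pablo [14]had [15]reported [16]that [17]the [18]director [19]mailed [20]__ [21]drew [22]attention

The gap at 20 is the object of "mailed", inside a relative clause.
The relative pronoun is "that" (word 12); it is bound by the head noun immediately before it.
Its filler is the head noun "manuscript", at word 11.

11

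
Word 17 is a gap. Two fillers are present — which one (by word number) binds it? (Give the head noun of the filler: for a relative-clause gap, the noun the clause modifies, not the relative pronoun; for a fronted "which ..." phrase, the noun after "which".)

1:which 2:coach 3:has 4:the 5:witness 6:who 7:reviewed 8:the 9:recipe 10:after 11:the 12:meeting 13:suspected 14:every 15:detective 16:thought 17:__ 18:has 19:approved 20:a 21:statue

The marked gap is the subject of "approved".
Its filler is the fronted wh-phrase "which coach", at word 2.
(The other dependency links word 5 to a gap after word 6.)

2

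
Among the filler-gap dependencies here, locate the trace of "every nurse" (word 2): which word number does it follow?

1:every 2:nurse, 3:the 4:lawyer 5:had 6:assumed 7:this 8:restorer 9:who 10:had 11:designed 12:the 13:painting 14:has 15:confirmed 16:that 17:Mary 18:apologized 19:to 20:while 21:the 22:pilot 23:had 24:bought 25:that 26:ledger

The displaced element is "every nurse" (word 2).
It is linked across 2 clause boundaries (Ø → that).
It functions as the object of the preposition "to" of "apologized", so the gap sits immediately after word 19 ("to").
Base order: The lawyer had assumed this restorer who had designed the painting has confirmed that Mary apologized to every nurse while the pilot had bought that ledger.

19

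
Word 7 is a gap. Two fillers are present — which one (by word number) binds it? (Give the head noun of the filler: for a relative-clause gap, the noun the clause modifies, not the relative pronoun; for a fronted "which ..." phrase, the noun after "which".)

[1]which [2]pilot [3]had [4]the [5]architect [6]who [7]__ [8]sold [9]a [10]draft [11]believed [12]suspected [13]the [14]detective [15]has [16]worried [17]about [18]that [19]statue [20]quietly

5

The marked gap is inside the relative clause, the subject of "sold".
Its filler is the head noun "architect" (via "who"), at word 5.
(The other dependency links word 2 to a gap after word 11.)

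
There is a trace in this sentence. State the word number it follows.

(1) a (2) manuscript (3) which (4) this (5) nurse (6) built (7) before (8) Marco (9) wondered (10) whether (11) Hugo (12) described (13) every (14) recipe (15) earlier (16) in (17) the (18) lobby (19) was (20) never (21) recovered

6

The displaced element is "a manuscript" (word 2).
It functions as the direct object of "built", so the gap sits immediately after word 6 ("built").
Base order: This nurse built a manuscript before Marco wondered whether Hugo described every recipe earlier in the lobby.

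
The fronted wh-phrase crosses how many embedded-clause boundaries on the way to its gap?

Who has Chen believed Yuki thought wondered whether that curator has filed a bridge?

"who" is extracted from the subject of "wondered".
Boundaries crossed, outermost first: [Ø], [Ø] — 2 in total.

2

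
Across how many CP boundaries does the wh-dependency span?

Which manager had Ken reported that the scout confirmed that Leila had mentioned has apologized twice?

"which manager" is extracted from the subject of "apologized".
Boundaries crossed, outermost first: [that], [that], [Ø] — 3 in total.

3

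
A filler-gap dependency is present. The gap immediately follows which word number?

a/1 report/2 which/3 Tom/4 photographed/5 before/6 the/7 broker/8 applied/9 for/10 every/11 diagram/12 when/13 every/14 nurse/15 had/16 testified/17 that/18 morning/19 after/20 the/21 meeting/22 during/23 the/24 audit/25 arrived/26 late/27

5

The displaced element is "a report" (word 2).
It functions as the direct object of "photographed", so the gap sits immediately after word 5 ("photographed").
Base order: Tom photographed a report before the broker applied for every diagram when every nurse had testified that morning after the meeting during the audit.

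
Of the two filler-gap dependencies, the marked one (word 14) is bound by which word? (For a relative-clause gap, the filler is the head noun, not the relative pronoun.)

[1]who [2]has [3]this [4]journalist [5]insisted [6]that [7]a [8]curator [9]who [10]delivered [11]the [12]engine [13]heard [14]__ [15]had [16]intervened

The marked gap is the subject of "intervened".
Its filler is the fronted wh-phrase "who", at word 1.
(The other dependency links word 8 to a gap after word 9.)

1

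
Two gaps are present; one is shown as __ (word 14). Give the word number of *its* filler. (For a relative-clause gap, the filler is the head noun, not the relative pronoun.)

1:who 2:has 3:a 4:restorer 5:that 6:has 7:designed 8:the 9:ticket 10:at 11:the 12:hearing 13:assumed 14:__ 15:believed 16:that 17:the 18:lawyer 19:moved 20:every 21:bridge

1

The marked gap is the subject of "believed".
Its filler is the fronted wh-phrase "who", at word 1.
(The other dependency links word 4 to a gap after word 5.)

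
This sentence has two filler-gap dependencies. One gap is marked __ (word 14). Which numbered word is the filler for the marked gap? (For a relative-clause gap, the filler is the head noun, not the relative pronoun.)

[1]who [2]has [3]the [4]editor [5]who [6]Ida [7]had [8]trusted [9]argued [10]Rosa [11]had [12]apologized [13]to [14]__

The marked gap is the object of the preposition "to" of "apologized".
Its filler is the fronted wh-phrase "who", at word 1.
(The other dependency links word 4 to a gap after word 8.)

1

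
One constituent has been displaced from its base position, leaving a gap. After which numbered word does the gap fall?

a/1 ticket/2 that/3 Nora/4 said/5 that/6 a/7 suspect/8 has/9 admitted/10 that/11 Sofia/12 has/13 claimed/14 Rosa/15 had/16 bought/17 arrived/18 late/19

17

The displaced element is "a ticket" (word 2).
It is linked across 3 clause boundaries (that → that → Ø).
It functions as the direct object of "bought", so the gap sits immediately after word 17 ("bought").
Base order: Nora said that a suspect has admitted that Sofia has claimed Rosa had bought a ticket.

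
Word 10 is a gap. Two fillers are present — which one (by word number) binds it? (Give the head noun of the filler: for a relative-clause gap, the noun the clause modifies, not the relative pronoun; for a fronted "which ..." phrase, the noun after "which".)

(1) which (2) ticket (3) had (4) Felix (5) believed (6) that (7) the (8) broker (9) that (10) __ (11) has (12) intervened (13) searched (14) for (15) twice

The marked gap is inside the relative clause, the subject of "intervened".
Its filler is the head noun "broker" (via "that"), at word 8.
(The other dependency links word 2 to a gap after word 14.)

8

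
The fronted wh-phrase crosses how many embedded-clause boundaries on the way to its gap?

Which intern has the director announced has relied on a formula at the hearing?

1

"which intern" is extracted from the subject of "relied".
Boundaries crossed, outermost first: [Ø] — 1 in total.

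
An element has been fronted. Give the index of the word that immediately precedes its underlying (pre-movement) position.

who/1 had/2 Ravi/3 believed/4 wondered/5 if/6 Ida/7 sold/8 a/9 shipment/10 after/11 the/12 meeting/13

The displaced element is "who" (word 1).
It is linked across 1 clause boundary (Ø).
It functions as the subject of "wondered", so the gap sits immediately after word 4 ("believed").
Base order: Ravi had believed that who wondered if Ida sold a shipment after the meeting.

4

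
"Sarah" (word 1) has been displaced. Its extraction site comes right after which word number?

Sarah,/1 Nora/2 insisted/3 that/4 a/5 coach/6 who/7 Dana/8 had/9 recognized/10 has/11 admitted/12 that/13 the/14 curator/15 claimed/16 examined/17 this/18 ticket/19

The displaced element is "Sarah" (word 1).
It is linked across 3 clause boundaries (that → that → Ø).
It functions as the subject of "examined", so the gap sits immediately after word 16 ("claimed").
Base order: Nora insisted that a coach who Dana had recognized has admitted that the curator claimed that Sarah examined this ticket.

16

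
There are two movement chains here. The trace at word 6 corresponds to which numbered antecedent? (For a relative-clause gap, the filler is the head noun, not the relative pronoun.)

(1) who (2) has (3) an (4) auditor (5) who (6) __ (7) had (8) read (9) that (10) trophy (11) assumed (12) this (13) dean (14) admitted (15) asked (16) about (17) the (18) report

4

The marked gap is inside the relative clause, the subject of "read".
Its filler is the head noun "auditor" (via "who"), at word 4.
(The other dependency links word 1 to a gap after word 14.)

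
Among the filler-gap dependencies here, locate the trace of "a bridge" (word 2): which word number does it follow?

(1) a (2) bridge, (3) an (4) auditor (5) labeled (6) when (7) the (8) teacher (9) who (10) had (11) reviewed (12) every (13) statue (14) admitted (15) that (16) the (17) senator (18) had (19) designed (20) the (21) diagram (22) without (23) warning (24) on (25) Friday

The displaced element is "a bridge" (word 2).
It functions as the direct object of "labeled", so the gap sits immediately after word 5 ("labeled").
Base order: An auditor labeled a bridge when the teacher who had reviewed every statue admitted that the senator had designed the diagram without warning on Friday.

5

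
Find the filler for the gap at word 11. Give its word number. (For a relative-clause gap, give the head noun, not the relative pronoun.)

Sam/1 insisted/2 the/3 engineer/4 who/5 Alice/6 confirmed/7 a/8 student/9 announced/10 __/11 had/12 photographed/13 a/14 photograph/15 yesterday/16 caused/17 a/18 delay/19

4

The gap at 11 is the subject of "photographed", inside a relative clause.
The relative pronoun is "who" (word 5); it is bound by the head noun immediately before it.
Its filler is the head noun "engineer", at word 4.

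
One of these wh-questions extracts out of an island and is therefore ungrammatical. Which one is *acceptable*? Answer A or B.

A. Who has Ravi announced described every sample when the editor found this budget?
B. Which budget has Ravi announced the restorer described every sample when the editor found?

A

In B, the wh-phrase is extracted from inside an adjunct island (introduced by "when"), which blocks movement.
In A, the extraction path crosses only that-complement boundaries, which are transparent.
So A is grammatical.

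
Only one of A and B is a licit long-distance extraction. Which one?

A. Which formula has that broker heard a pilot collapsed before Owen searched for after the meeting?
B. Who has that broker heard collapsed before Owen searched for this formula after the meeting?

In A, the wh-phrase is extracted from inside an adjunct island (introduced by "before"), which blocks movement.
In B, the extraction path crosses only that-complement boundaries, which are transparent.
So B is grammatical.

B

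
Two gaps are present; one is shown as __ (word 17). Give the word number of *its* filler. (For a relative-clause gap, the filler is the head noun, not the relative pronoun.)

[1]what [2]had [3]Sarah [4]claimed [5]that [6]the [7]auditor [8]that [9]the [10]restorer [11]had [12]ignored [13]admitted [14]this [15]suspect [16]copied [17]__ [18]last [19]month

The marked gap is the direct object of "copied".
Its filler is the fronted wh-phrase "what", at word 1.
(The other dependency links word 7 to a gap after word 12.)

1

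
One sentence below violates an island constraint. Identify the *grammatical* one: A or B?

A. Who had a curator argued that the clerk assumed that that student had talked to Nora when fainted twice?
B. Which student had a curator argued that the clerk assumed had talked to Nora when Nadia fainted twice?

B

In A, the wh-phrase is extracted from inside an adjunct island (introduced by "when"), which blocks movement.
In B, the extraction path crosses only that-complement boundaries, which are transparent.
So B is grammatical.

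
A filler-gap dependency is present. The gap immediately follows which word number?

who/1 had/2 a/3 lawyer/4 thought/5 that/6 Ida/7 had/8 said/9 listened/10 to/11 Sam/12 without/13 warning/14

9

The displaced element is "who" (word 1).
It is linked across 2 clause boundaries (that → Ø).
It functions as the subject of "listened", so the gap sits immediately after word 9 ("said").
Base order: A lawyer had thought that Ida had said that who listened to Sam without warning.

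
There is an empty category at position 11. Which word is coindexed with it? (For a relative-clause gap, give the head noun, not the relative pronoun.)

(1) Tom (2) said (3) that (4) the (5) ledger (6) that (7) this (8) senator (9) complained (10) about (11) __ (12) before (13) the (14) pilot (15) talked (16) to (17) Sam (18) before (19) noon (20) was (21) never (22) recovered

The gap at 11 is the prepositional object of "complained", inside a relative clause.
The relative pronoun is "that" (word 6); it is bound by the head noun immediately before it.
Its filler is the head noun "ledger", at word 5.

5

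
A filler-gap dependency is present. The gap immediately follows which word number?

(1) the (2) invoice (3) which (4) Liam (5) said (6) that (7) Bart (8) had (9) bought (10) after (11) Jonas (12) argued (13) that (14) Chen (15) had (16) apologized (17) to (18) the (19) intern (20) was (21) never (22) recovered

9

The displaced element is "the invoice" (word 2).
It is linked across 1 clause boundary (that).
It functions as the direct object of "bought", so the gap sits immediately after word 9 ("bought").
Base order: Liam said that Bart had bought the invoice after Jonas argued that Chen had apologized to the intern.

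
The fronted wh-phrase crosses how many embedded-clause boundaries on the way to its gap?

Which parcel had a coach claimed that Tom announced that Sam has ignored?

2

"which parcel" is extracted from the object of "ignored".
Boundaries crossed, outermost first: [that], [that] — 2 in total.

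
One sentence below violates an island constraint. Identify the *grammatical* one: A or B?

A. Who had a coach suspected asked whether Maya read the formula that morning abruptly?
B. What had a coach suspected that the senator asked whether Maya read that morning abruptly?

A

In B, the wh-phrase is extracted from inside a wh-island (introduced by "whether"), which blocks movement.
In A, the extraction path crosses only that-complement boundaries, which are transparent.
So A is grammatical.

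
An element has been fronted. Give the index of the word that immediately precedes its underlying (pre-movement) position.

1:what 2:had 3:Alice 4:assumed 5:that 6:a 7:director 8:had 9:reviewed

The displaced element is "what" (word 1).
It is linked across 1 clause boundary (that).
It functions as the direct object of "reviewed", so the gap sits immediately after word 9 ("reviewed").
Base order: Alice had assumed that a director had reviewed what.

9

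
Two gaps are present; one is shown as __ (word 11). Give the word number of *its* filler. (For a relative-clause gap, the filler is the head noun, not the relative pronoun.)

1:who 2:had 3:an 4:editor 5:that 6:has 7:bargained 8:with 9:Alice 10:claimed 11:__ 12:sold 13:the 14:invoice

The marked gap is the subject of "sold".
Its filler is the fronted wh-phrase "who", at word 1.
(The other dependency links word 4 to a gap after word 5.)

1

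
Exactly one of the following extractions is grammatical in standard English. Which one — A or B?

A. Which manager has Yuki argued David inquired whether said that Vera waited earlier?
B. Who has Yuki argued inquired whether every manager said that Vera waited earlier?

In A, the wh-phrase is extracted from inside a wh-island (introduced by "whether"), which blocks movement.
In B, the extraction path crosses only that-complement boundaries, which are transparent.
So B is grammatical.

B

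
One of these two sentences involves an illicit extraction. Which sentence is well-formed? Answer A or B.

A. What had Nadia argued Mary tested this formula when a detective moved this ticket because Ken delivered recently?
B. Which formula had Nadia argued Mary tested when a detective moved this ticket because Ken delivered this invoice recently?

B

In A, the wh-phrase is extracted from inside an adjunct island (introduced by "when"), which blocks movement.
In B, the extraction path crosses only that-complement boundaries, which are transparent.
So B is grammatical.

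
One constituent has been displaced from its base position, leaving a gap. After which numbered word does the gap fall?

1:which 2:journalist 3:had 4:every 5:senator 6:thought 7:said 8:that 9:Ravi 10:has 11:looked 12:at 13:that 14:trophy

The displaced element is "which journalist" (word 2).
It is linked across 1 clause boundary (Ø).
It functions as the subject of "said", so the gap sits immediately after word 6 ("thought").
Base order: Every senator had thought that which journalist said that Ravi has looked at that trophy.

6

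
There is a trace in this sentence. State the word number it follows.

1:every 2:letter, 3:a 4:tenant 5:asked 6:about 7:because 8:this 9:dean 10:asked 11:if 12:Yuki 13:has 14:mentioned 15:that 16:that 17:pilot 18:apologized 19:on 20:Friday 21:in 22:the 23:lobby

6

The displaced element is "every letter" (word 2).
It functions as the object of the preposition "about" of "asked", so the gap sits immediately after word 6 ("about").
Base order: A tenant asked about every letter because this dean asked if Yuki has mentioned that that pilot apologized on Friday in the lobby.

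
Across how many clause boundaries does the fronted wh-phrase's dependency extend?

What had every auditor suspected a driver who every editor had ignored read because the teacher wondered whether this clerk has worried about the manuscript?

1

"what" is extracted from the object of "read".
Boundaries crossed, outermost first: [Ø] — 1 in total.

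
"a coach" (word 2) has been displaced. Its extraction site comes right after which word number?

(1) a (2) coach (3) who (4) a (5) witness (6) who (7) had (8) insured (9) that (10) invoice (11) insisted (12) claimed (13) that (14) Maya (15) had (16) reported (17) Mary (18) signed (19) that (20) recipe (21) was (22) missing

11

The displaced element is "a coach" (word 2).
It is linked across 1 clause boundary (Ø).
It functions as the subject of "claimed", so the gap sits immediately after word 11 ("insisted").
Base order: A witness who had insured that invoice insisted a coach claimed that Maya had reported Mary signed that recipe.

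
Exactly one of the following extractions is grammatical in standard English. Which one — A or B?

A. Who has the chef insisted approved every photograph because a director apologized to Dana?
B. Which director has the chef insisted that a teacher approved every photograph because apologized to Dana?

In B, the wh-phrase is extracted from inside an adjunct island (introduced by "because"), which blocks movement.
In A, the extraction path crosses only that-complement boundaries, which are transparent.
So A is grammatical.

A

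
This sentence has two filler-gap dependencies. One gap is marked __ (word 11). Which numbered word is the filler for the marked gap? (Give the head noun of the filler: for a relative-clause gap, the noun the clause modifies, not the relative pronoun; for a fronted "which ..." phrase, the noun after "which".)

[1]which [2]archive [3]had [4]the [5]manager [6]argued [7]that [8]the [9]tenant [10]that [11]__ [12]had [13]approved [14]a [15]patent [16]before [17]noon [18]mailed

9

The marked gap is inside the relative clause, the subject of "approved".
Its filler is the head noun "tenant" (via "that"), at word 9.
(The other dependency links word 2 to a gap after word 18.)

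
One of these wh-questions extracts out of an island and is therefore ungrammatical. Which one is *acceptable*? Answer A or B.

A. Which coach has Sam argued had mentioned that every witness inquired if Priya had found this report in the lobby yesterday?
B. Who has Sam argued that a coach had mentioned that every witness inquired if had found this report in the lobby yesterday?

In B, the wh-phrase is extracted from inside a wh-island (introduced by "if"), which blocks movement.
In A, the extraction path crosses only that-complement boundaries, which are transparent.
So A is grammatical.

A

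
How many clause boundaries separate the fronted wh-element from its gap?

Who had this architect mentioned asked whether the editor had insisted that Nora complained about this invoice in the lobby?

1

"who" is extracted from the subject of "asked".
Boundaries crossed, outermost first: [Ø] — 1 in total.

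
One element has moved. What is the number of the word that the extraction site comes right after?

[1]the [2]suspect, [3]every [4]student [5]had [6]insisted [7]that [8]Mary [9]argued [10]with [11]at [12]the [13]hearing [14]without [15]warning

The displaced element is "the suspect" (word 2).
It is linked across 1 clause boundary (that).
It functions as the object of the preposition "with" of "argued", so the gap sits immediately after word 10 ("with").
Base order: Every student had insisted that Mary argued with the suspect at the hearing without warning.

10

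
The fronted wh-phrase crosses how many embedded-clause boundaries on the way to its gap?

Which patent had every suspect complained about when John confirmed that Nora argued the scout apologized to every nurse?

0

"which patent" originates inside the matrix clause — no clause boundary is crossed.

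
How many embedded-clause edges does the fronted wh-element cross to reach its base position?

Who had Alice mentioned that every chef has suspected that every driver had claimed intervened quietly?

3

"who" is extracted from the subject of "intervened".
Boundaries crossed, outermost first: [that], [that], [Ø] — 3 in total.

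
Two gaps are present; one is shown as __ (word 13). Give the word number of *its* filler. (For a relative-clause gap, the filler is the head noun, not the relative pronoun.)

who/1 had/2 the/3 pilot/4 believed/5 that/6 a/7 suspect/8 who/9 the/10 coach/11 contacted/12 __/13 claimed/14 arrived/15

8

The marked gap is inside the relative clause, the direct object of "contacted".
Its filler is the head noun "suspect" (via "who"), at word 8.
(The other dependency links word 1 to a gap after word 14.)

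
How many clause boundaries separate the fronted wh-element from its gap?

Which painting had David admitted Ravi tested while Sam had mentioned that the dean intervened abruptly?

"which painting" is extracted from the object of "tested".
Boundaries crossed, outermost first: [Ø] — 1 in total.

1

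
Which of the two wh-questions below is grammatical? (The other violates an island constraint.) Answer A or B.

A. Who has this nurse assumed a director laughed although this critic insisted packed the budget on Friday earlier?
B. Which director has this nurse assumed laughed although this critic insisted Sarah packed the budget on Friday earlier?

In A, the wh-phrase is extracted from inside an adjunct island (introduced by "although"), which blocks movement.
In B, the extraction path crosses only that-complement boundaries, which are transparent.
So B is grammatical.

B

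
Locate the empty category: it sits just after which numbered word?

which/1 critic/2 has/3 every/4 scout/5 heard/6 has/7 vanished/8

The displaced element is "which critic" (word 2).
It is linked across 1 clause boundary (Ø).
It functions as the subject of "vanished", so the gap sits immediately after word 6 ("heard").
Base order: Every scout has heard that which critic has vanished.

6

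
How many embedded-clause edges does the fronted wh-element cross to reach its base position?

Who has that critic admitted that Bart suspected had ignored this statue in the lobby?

2

"who" is extracted from the subject of "ignored".
Boundaries crossed, outermost first: [that], [Ø] — 2 in total.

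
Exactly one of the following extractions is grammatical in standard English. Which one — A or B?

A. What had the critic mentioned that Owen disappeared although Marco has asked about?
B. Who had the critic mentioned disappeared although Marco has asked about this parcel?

In A, the wh-phrase is extracted from inside an adjunct island (introduced by "although"), which blocks movement.
In B, the extraction path crosses only that-complement boundaries, which are transparent.
So B is grammatical.

B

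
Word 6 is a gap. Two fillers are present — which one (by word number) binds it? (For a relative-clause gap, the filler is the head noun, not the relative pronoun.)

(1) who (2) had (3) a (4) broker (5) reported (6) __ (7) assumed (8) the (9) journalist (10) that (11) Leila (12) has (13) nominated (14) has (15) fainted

The marked gap is the subject of "assumed".
Its filler is the fronted wh-phrase "who", at word 1.
(The other dependency links word 9 to a gap after word 13.)

1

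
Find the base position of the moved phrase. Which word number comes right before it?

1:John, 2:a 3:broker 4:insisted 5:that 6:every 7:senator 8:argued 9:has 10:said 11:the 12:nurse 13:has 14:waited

The displaced element is "John" (word 1).
It is linked across 2 clause boundaries (that → Ø).
It functions as the subject of "said", so the gap sits immediately after word 8 ("argued").
Base order: A broker insisted that every senator argued that John has said the nurse has waited.

8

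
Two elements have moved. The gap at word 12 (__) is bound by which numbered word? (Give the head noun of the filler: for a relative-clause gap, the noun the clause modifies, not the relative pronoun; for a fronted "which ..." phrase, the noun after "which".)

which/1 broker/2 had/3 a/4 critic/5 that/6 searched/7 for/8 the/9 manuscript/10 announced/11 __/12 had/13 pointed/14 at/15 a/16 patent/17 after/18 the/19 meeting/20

2

The marked gap is the subject of "pointed".
Its filler is the fronted wh-phrase "which broker", at word 2.
(The other dependency links word 5 to a gap after word 6.)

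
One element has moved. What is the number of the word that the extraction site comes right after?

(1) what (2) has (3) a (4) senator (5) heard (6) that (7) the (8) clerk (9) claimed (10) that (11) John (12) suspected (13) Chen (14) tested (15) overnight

The displaced element is "what" (word 1).
It is linked across 3 clause boundaries (that → that → Ø).
It functions as the direct object of "tested", so the gap sits immediately after word 14 ("tested").
Base order: A senator has heard that the clerk claimed that John suspected Chen tested what overnight.

14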